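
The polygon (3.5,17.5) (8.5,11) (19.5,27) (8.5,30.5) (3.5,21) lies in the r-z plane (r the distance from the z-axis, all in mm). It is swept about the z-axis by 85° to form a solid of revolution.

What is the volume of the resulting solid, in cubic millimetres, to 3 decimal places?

Volume = 2497.090 mm³

Profile (r,z), 5 vertices: (3.5,17.5) (8.5,11) (19.5,27) (8.5,30.5) (3.5,21)
edge 0: (3.5,17.5)→(8.5,11)  cross = 3.5·11 − 8.5·17.5 = -110.2500; (r_i+r_j)·cross = 12·-110.2500 = -1323.0000
edge 1: (8.5,11)→(19.5,27)  cross = 8.5·27 − 19.5·11 = 15.0000; (r_i+r_j)·cross = 28·15.0000 = 420.0000
edge 2: (19.5,27)→(8.5,30.5)  cross = 19.5·30.5 − 8.5·27 = 365.2500; (r_i+r_j)·cross = 28·365.2500 = 10227.0000
edge 3: (8.5,30.5)→(3.5,21)  cross = 8.5·21 − 3.5·30.5 = 71.7500; (r_i+r_j)·cross = 12·71.7500 = 861.0000
edge 4: (3.5,21)→(3.5,17.5)  cross = 3.5·17.5 − 3.5·21 = -12.2500; (r_i+r_j)·cross = 7·-12.2500 = -85.7500
Σcross = 329.5000 → A = |Σcross|/2 = 164.7500 mm²
Σ(r_i+r_j)·cross = 10099.2500 → first moment M = |Σ|/6 = 1683.2083
R_c = M/A = 1683.2083/164.7500 = 10.2167 mm
θ = 85° = 1.483530 rad
V = θ·R_c·A = 1.483530·10.2167·164.7500 = 2497.090 mm³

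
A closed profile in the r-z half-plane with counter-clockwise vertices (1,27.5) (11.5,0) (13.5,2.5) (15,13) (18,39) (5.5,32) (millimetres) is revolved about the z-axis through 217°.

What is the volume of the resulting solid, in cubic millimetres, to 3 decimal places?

Volume = 13604.213 mm³

Profile (r,z), 6 vertices: (1,27.5) (11.5,0) (13.5,2.5) (15,13) (18,39) (5.5,32)
edge 0: (1,27.5)→(11.5,0)  cross = 1·0 − 11.5·27.5 = -316.2500; (r_i+r_j)·cross = 12.5·-316.2500 = -3953.1250
edge 1: (11.5,0)→(13.5,2.5)  cross = 11.5·2.5 − 13.5·0 = 28.7500; (r_i+r_j)·cross = 25·28.7500 = 718.7500
edge 2: (13.5,2.5)→(15,13)  cross = 13.5·13 − 15·2.5 = 138.0000; (r_i+r_j)·cross = 28.5·138.0000 = 3933.0000
edge 3: (15,13)→(18,39)  cross = 15·39 − 18·13 = 351.0000; (r_i+r_j)·cross = 33·351.0000 = 11583.0000
edge 4: (18,39)→(5.5,32)  cross = 18·32 − 5.5·39 = 361.5000; (r_i+r_j)·cross = 23.5·361.5000 = 8495.2500
edge 5: (5.5,32)→(1,27.5)  cross = 5.5·27.5 − 1·32 = 119.2500; (r_i+r_j)·cross = 6.5·119.2500 = 775.1250
Σcross = 682.2500 → A = |Σcross|/2 = 341.1250 mm²
Σ(r_i+r_j)·cross = 21552.0000 → first moment M = |Σ|/6 = 3592.0000
R_c = M/A = 3592.0000/341.1250 = 10.5299 mm
θ = 217° = 3.787364 rad
V = θ·R_c·A = 3.787364·10.5299·341.1250 = 13604.213 mm³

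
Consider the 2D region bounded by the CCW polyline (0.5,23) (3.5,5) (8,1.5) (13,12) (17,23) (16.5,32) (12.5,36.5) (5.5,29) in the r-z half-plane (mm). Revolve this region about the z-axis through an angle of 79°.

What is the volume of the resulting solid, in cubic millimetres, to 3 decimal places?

Volume = 4298.297 mm³

Profile (r,z), 8 vertices: (0.5,23) (3.5,5) (8,1.5) (13,12) (17,23) (16.5,32) (12.5,36.5) (5.5,29)
edge 0: (0.5,23)→(3.5,5)  cross = 0.5·5 − 3.5·23 = -78.0000; (r_i+r_j)·cross = 4·-78.0000 = -312.0000
edge 1: (3.5,5)→(8,1.5)  cross = 3.5·1.5 − 8·5 = -34.7500; (r_i+r_j)·cross = 11.5·-34.7500 = -399.6250
edge 2: (8,1.5)→(13,12)  cross = 8·12 − 13·1.5 = 76.5000; (r_i+r_j)·cross = 21·76.5000 = 1606.5000
edge 3: (13,12)→(17,23)  cross = 13·23 − 17·12 = 95.0000; (r_i+r_j)·cross = 30·95.0000 = 2850.0000
edge 4: (17,23)→(16.5,32)  cross = 17·32 − 16.5·23 = 164.5000; (r_i+r_j)·cross = 33.5·164.5000 = 5510.7500
edge 5: (16.5,32)→(12.5,36.5)  cross = 16.5·36.5 − 12.5·32 = 202.2500; (r_i+r_j)·cross = 29·202.2500 = 5865.2500
edge 6: (12.5,36.5)→(5.5,29)  cross = 12.5·29 − 5.5·36.5 = 161.7500; (r_i+r_j)·cross = 18·161.7500 = 2911.5000
edge 7: (5.5,29)→(0.5,23)  cross = 5.5·23 − 0.5·29 = 112.0000; (r_i+r_j)·cross = 6·112.0000 = 672.0000
Σcross = 699.2500 → A = |Σcross|/2 = 349.6250 mm²
Σ(r_i+r_j)·cross = 18704.3750 → first moment M = |Σ|/6 = 3117.3958
R_c = M/A = 3117.3958/349.6250 = 8.9164 mm
θ = 79° = 1.378810 rad
V = θ·R_c·A = 1.378810·8.9164·349.6250 = 4298.297 mm³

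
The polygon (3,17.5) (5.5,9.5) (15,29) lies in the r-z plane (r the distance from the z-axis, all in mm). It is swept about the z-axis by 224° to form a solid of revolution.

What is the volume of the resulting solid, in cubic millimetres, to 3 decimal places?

Volume = 1910.216 mm³

Profile (r,z), 3 vertices: (3,17.5) (5.5,9.5) (15,29)
edge 0: (3,17.5)→(5.5,9.5)  cross = 3·9.5 − 5.5·17.5 = -67.7500; (r_i+r_j)·cross = 8.5·-67.7500 = -575.8750
edge 1: (5.5,9.5)→(15,29)  cross = 5.5·29 − 15·9.5 = 17.0000; (r_i+r_j)·cross = 20.5·17.0000 = 348.5000
edge 2: (15,29)→(3,17.5)  cross = 15·17.5 − 3·29 = 175.5000; (r_i+r_j)·cross = 18·175.5000 = 3159.0000
Σcross = 124.7500 → A = |Σcross|/2 = 62.3750 mm²
Σ(r_i+r_j)·cross = 2931.6250 → first moment M = |Σ|/6 = 488.6042
R_c = M/A = 488.6042/62.3750 = 7.8333 mm
θ = 224° = 3.909538 rad
V = θ·R_c·A = 3.909538·7.8333·62.3750 = 1910.216 mm³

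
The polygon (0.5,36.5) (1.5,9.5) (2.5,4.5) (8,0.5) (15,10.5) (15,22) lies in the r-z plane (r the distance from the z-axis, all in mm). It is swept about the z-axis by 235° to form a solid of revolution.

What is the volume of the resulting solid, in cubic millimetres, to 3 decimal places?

Profile (r,z), 6 vertices: (0.5,36.5) (1.5,9.5) (2.5,4.5) (8,0.5) (15,10.5) (15,22)
edge 0: (0.5,36.5)→(1.5,9.5)  cross = 0.5·9.5 − 1.5·36.5 = -50.0000; (r_i+r_j)·cross = 2·-50.0000 = -100.0000
edge 1: (1.5,9.5)→(2.5,4.5)  cross = 1.5·4.5 − 2.5·9.5 = -17.0000; (r_i+r_j)·cross = 4·-17.0000 = -68.0000
edge 2: (2.5,4.5)→(8,0.5)  cross = 2.5·0.5 − 8·4.5 = -34.7500; (r_i+r_j)·cross = 10.5·-34.7500 = -364.8750
edge 3: (8,0.5)→(15,10.5)  cross = 8·10.5 − 15·0.5 = 76.5000; (r_i+r_j)·cross = 23·76.5000 = 1759.5000
edge 4: (15,10.5)→(15,22)  cross = 15·22 − 15·10.5 = 172.5000; (r_i+r_j)·cross = 30·172.5000 = 5175.0000
edge 5: (15,22)→(0.5,36.5)  cross = 15·36.5 − 0.5·22 = 536.5000; (r_i+r_j)·cross = 15.5·536.5000 = 8315.7500
Σcross = 683.7500 → A = |Σcross|/2 = 341.8750 mm²
Σ(r_i+r_j)·cross = 14717.3750 → first moment M = |Σ|/6 = 2452.8958
R_c = M/A = 2452.8958/341.8750 = 7.1748 mm
θ = 235° = 4.101524 rad
V = θ·R_c·A = 4.101524·7.1748·341.8750 = 10060.610 mm³

Volume = 10060.610 mm³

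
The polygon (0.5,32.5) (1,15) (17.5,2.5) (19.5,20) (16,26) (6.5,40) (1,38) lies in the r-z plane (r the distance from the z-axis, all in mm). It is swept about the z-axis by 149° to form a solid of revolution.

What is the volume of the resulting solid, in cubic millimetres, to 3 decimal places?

Profile (r,z), 7 vertices: (0.5,32.5) (1,15) (17.5,2.5) (19.5,20) (16,26) (6.5,40) (1,38)
edge 0: (0.5,32.5)→(1,15)  cross = 0.5·15 − 1·32.5 = -25.0000; (r_i+r_j)·cross = 1.5·-25.0000 = -37.5000
edge 1: (1,15)→(17.5,2.5)  cross = 1·2.5 − 17.5·15 = -260.0000; (r_i+r_j)·cross = 18.5·-260.0000 = -4810.0000
edge 2: (17.5,2.5)→(19.5,20)  cross = 17.5·20 − 19.5·2.5 = 301.2500; (r_i+r_j)·cross = 37·301.2500 = 11146.2500
edge 3: (19.5,20)→(16,26)  cross = 19.5·26 − 16·20 = 187.0000; (r_i+r_j)·cross = 35.5·187.0000 = 6638.5000
edge 4: (16,26)→(6.5,40)  cross = 16·40 − 6.5·26 = 471.0000; (r_i+r_j)·cross = 22.5·471.0000 = 10597.5000
edge 5: (6.5,40)→(1,38)  cross = 6.5·38 − 1·40 = 207.0000; (r_i+r_j)·cross = 7.5·207.0000 = 1552.5000
edge 6: (1,38)→(0.5,32.5)  cross = 1·32.5 − 0.5·38 = 13.5000; (r_i+r_j)·cross = 1.5·13.5000 = 20.2500
Σcross = 894.7500 → A = |Σcross|/2 = 447.3750 mm²
Σ(r_i+r_j)·cross = 25107.5000 → first moment M = |Σ|/6 = 4184.5833
R_c = M/A = 4184.5833/447.3750 = 9.3536 mm
θ = 149° = 2.600541 rad
V = θ·R_c·A = 2.600541·9.3536·447.3750 = 10882.179 mm³

Volume = 10882.179 mm³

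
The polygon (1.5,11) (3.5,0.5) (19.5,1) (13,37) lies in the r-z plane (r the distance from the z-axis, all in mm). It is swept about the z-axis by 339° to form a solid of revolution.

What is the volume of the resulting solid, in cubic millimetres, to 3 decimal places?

Volume = 23629.685 mm³

Profile (r,z), 4 vertices: (1.5,11) (3.5,0.5) (19.5,1) (13,37)
edge 0: (1.5,11)→(3.5,0.5)  cross = 1.5·0.5 − 3.5·11 = -37.7500; (r_i+r_j)·cross = 5·-37.7500 = -188.7500
edge 1: (3.5,0.5)→(19.5,1)  cross = 3.5·1 − 19.5·0.5 = -6.2500; (r_i+r_j)·cross = 23·-6.2500 = -143.7500
edge 2: (19.5,1)→(13,37)  cross = 19.5·37 − 13·1 = 708.5000; (r_i+r_j)·cross = 32.5·708.5000 = 23026.2500
edge 3: (13,37)→(1.5,11)  cross = 13·11 − 1.5·37 = 87.5000; (r_i+r_j)·cross = 14.5·87.5000 = 1268.7500
Σcross = 752.0000 → A = |Σcross|/2 = 376.0000 mm²
Σ(r_i+r_j)·cross = 23962.5000 → first moment M = |Σ|/6 = 3993.7500
R_c = M/A = 3993.7500/376.0000 = 10.6217 mm
θ = 339° = 5.916666 rad
V = θ·R_c·A = 5.916666·10.6217·376.0000 = 23629.685 mm³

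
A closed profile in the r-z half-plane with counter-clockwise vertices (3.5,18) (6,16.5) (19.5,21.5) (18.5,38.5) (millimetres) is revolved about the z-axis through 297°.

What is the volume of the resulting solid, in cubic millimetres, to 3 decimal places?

Profile (r,z), 4 vertices: (3.5,18) (6,16.5) (19.5,21.5) (18.5,38.5)
edge 0: (3.5,18)→(6,16.5)  cross = 3.5·16.5 − 6·18 = -50.2500; (r_i+r_j)·cross = 9.5·-50.2500 = -477.3750
edge 1: (6,16.5)→(19.5,21.5)  cross = 6·21.5 − 19.5·16.5 = -192.7500; (r_i+r_j)·cross = 25.5·-192.7500 = -4915.1250
edge 2: (19.5,21.5)→(18.5,38.5)  cross = 19.5·38.5 − 18.5·21.5 = 353.0000; (r_i+r_j)·cross = 38·353.0000 = 13414.0000
edge 3: (18.5,38.5)→(3.5,18)  cross = 18.5·18 − 3.5·38.5 = 198.2500; (r_i+r_j)·cross = 22·198.2500 = 4361.5000
Σcross = 308.2500 → A = |Σcross|/2 = 154.1250 mm²
Σ(r_i+r_j)·cross = 12383.0000 → first moment M = |Σ|/6 = 2063.8333
R_c = M/A = 2063.8333/154.1250 = 13.3906 mm
θ = 297° = 5.183628 rad
V = θ·R_c·A = 5.183628·13.3906·154.1250 = 10698.144 mm³

Volume = 10698.144 mm³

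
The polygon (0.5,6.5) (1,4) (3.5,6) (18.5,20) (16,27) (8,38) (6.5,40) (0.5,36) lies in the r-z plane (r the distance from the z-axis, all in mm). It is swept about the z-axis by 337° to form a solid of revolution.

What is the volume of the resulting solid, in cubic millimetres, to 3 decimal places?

Profile (r,z), 8 vertices: (0.5,6.5) (1,4) (3.5,6) (18.5,20) (16,27) (8,38) (6.5,40) (0.5,36)
edge 0: (0.5,6.5)→(1,4)  cross = 0.5·4 − 1·6.5 = -4.5000; (r_i+r_j)·cross = 1.5·-4.5000 = -6.7500
edge 1: (1,4)→(3.5,6)  cross = 1·6 − 3.5·4 = -8.0000; (r_i+r_j)·cross = 4.5·-8.0000 = -36.0000
edge 2: (3.5,6)→(18.5,20)  cross = 3.5·20 − 18.5·6 = -41.0000; (r_i+r_j)·cross = 22·-41.0000 = -902.0000
edge 3: (18.5,20)→(16,27)  cross = 18.5·27 − 16·20 = 179.5000; (r_i+r_j)·cross = 34.5·179.5000 = 6192.7500
edge 4: (16,27)→(8,38)  cross = 16·38 − 8·27 = 392.0000; (r_i+r_j)·cross = 24·392.0000 = 9408.0000
edge 5: (8,38)→(6.5,40)  cross = 8·40 − 6.5·38 = 73.0000; (r_i+r_j)·cross = 14.5·73.0000 = 1058.5000
edge 6: (6.5,40)→(0.5,36)  cross = 6.5·36 − 0.5·40 = 214.0000; (r_i+r_j)·cross = 7·214.0000 = 1498.0000
edge 7: (0.5,36)→(0.5,6.5)  cross = 0.5·6.5 − 0.5·36 = -14.7500; (r_i+r_j)·cross = 1·-14.7500 = -14.7500
Σcross = 790.2500 → A = |Σcross|/2 = 395.1250 mm²
Σ(r_i+r_j)·cross = 17197.7500 → first moment M = |Σ|/6 = 2866.2917
R_c = M/A = 2866.2917/395.1250 = 7.2541 mm
θ = 337° = 5.881760 rad
V = θ·R_c·A = 5.881760·7.2541·395.1250 = 16858.838 mm³

Volume = 16858.838 mm³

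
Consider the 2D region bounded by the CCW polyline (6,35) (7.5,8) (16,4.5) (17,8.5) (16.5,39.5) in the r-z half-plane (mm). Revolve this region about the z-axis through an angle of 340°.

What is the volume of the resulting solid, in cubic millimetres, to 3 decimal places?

Volume = 22066.023 mm³

Profile (r,z), 5 vertices: (6,35) (7.5,8) (16,4.5) (17,8.5) (16.5,39.5)
edge 0: (6,35)→(7.5,8)  cross = 6·8 − 7.5·35 = -214.5000; (r_i+r_j)·cross = 13.5·-214.5000 = -2895.7500
edge 1: (7.5,8)→(16,4.5)  cross = 7.5·4.5 − 16·8 = -94.2500; (r_i+r_j)·cross = 23.5·-94.2500 = -2214.8750
edge 2: (16,4.5)→(17,8.5)  cross = 16·8.5 − 17·4.5 = 59.5000; (r_i+r_j)·cross = 33·59.5000 = 1963.5000
edge 3: (17,8.5)→(16.5,39.5)  cross = 17·39.5 − 16.5·8.5 = 531.2500; (r_i+r_j)·cross = 33.5·531.2500 = 17796.8750
edge 4: (16.5,39.5)→(6,35)  cross = 16.5·35 − 6·39.5 = 340.5000; (r_i+r_j)·cross = 22.5·340.5000 = 7661.2500
Σcross = 622.5000 → A = |Σcross|/2 = 311.2500 mm²
Σ(r_i+r_j)·cross = 22311.0000 → first moment M = |Σ|/6 = 3718.5000
R_c = M/A = 3718.5000/311.2500 = 11.9470 mm
θ = 340° = 5.934119 rad
V = θ·R_c·A = 5.934119·11.9470·311.2500 = 22066.023 mm³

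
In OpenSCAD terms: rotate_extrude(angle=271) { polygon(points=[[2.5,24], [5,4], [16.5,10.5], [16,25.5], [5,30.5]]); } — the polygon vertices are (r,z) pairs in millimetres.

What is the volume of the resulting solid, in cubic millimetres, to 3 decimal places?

Profile (r,z), 5 vertices: (2.5,24) (5,4) (16.5,10.5) (16,25.5) (5,30.5)
edge 0: (2.5,24)→(5,4)  cross = 2.5·4 − 5·24 = -110.0000; (r_i+r_j)·cross = 7.5·-110.0000 = -825.0000
edge 1: (5,4)→(16.5,10.5)  cross = 5·10.5 − 16.5·4 = -13.5000; (r_i+r_j)·cross = 21.5·-13.5000 = -290.2500
edge 2: (16.5,10.5)→(16,25.5)  cross = 16.5·25.5 − 16·10.5 = 252.7500; (r_i+r_j)·cross = 32.5·252.7500 = 8214.3750
edge 3: (16,25.5)→(5,30.5)  cross = 16·30.5 − 5·25.5 = 360.5000; (r_i+r_j)·cross = 21·360.5000 = 7570.5000
edge 4: (5,30.5)→(2.5,24)  cross = 5·24 − 2.5·30.5 = 43.7500; (r_i+r_j)·cross = 7.5·43.7500 = 328.1250
Σcross = 533.5000 → A = |Σcross|/2 = 266.7500 mm²
Σ(r_i+r_j)·cross = 14997.7500 → first moment M = |Σ|/6 = 2499.6250
R_c = M/A = 2499.6250/266.7500 = 9.3707 mm
θ = 271° = 4.729842 rad
V = θ·R_c·A = 4.729842·9.3707·266.7500 = 11822.832 mm³

Volume = 11822.832 mm³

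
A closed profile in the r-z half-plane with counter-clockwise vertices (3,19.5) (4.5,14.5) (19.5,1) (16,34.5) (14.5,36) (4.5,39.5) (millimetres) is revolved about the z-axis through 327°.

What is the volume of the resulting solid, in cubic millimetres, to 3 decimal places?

Profile (r,z), 6 vertices: (3,19.5) (4.5,14.5) (19.5,1) (16,34.5) (14.5,36) (4.5,39.5)
edge 0: (3,19.5)→(4.5,14.5)  cross = 3·14.5 − 4.5·19.5 = -44.2500; (r_i+r_j)·cross = 7.5·-44.2500 = -331.8750
edge 1: (4.5,14.5)→(19.5,1)  cross = 4.5·1 − 19.5·14.5 = -278.2500; (r_i+r_j)·cross = 24·-278.2500 = -6678.0000
edge 2: (19.5,1)→(16,34.5)  cross = 19.5·34.5 − 16·1 = 656.7500; (r_i+r_j)·cross = 35.5·656.7500 = 23314.6250
edge 3: (16,34.5)→(14.5,36)  cross = 16·36 − 14.5·34.5 = 75.7500; (r_i+r_j)·cross = 30.5·75.7500 = 2310.3750
edge 4: (14.5,36)→(4.5,39.5)  cross = 14.5·39.5 − 4.5·36 = 410.7500; (r_i+r_j)·cross = 19·410.7500 = 7804.2500
edge 5: (4.5,39.5)→(3,19.5)  cross = 4.5·19.5 − 3·39.5 = -30.7500; (r_i+r_j)·cross = 7.5·-30.7500 = -230.6250
Σcross = 790.0000 → A = |Σcross|/2 = 395.0000 mm²
Σ(r_i+r_j)·cross = 26188.7500 → first moment M = |Σ|/6 = 4364.7917
R_c = M/A = 4364.7917/395.0000 = 11.0501 mm
θ = 327° = 5.707227 rad
V = θ·R_c·A = 5.707227·11.0501·395.0000 = 24910.855 mm³

Volume = 24910.855 mm³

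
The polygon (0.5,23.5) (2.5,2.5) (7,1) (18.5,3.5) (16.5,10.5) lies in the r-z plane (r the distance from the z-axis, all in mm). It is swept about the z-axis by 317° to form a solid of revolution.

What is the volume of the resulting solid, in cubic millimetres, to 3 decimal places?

Profile (r,z), 5 vertices: (0.5,23.5) (2.5,2.5) (7,1) (18.5,3.5) (16.5,10.5)
edge 0: (0.5,23.5)→(2.5,2.5)  cross = 0.5·2.5 − 2.5·23.5 = -57.5000; (r_i+r_j)·cross = 3·-57.5000 = -172.5000
edge 1: (2.5,2.5)→(7,1)  cross = 2.5·1 − 7·2.5 = -15.0000; (r_i+r_j)·cross = 9.5·-15.0000 = -142.5000
edge 2: (7,1)→(18.5,3.5)  cross = 7·3.5 − 18.5·1 = 6.0000; (r_i+r_j)·cross = 25.5·6.0000 = 153.0000
edge 3: (18.5,3.5)→(16.5,10.5)  cross = 18.5·10.5 − 16.5·3.5 = 136.5000; (r_i+r_j)·cross = 35·136.5000 = 4777.5000
edge 4: (16.5,10.5)→(0.5,23.5)  cross = 16.5·23.5 − 0.5·10.5 = 382.5000; (r_i+r_j)·cross = 17·382.5000 = 6502.5000
Σcross = 452.5000 → A = |Σcross|/2 = 226.2500 mm²
Σ(r_i+r_j)·cross = 11118.0000 → first moment M = |Σ|/6 = 1853.0000
R_c = M/A = 1853.0000/226.2500 = 8.1901 mm
θ = 317° = 5.532694 rad
V = θ·R_c·A = 5.532694·8.1901·226.2500 = 10252.081 mm³

Volume = 10252.081 mm³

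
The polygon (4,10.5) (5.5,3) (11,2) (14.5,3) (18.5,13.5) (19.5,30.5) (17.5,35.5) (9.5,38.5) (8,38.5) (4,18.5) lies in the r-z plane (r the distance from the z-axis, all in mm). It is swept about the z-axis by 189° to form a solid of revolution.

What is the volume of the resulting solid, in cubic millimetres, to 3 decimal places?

Volume = 17044.927 mm³

Profile (r,z), 10 vertices: (4,10.5) (5.5,3) (11,2) (14.5,3) (18.5,13.5) (19.5,30.5) (17.5,35.5) (9.5,38.5) (8,38.5) (4,18.5)
edge 0: (4,10.5)→(5.5,3)  cross = 4·3 − 5.5·10.5 = -45.7500; (r_i+r_j)·cross = 9.5·-45.7500 = -434.6250
edge 1: (5.5,3)→(11,2)  cross = 5.5·2 − 11·3 = -22.0000; (r_i+r_j)·cross = 16.5·-22.0000 = -363.0000
edge 2: (11,2)→(14.5,3)  cross = 11·3 − 14.5·2 = 4.0000; (r_i+r_j)·cross = 25.5·4.0000 = 102.0000
edge 3: (14.5,3)→(18.5,13.5)  cross = 14.5·13.5 − 18.5·3 = 140.2500; (r_i+r_j)·cross = 33·140.2500 = 4628.2500
edge 4: (18.5,13.5)→(19.5,30.5)  cross = 18.5·30.5 − 19.5·13.5 = 301.0000; (r_i+r_j)·cross = 38·301.0000 = 11438.0000
edge 5: (19.5,30.5)→(17.5,35.5)  cross = 19.5·35.5 − 17.5·30.5 = 158.5000; (r_i+r_j)·cross = 37·158.5000 = 5864.5000
edge 6: (17.5,35.5)→(9.5,38.5)  cross = 17.5·38.5 − 9.5·35.5 = 336.5000; (r_i+r_j)·cross = 27·336.5000 = 9085.5000
edge 7: (9.5,38.5)→(8,38.5)  cross = 9.5·38.5 − 8·38.5 = 57.7500; (r_i+r_j)·cross = 17.5·57.7500 = 1010.6250
edge 8: (8,38.5)→(4,18.5)  cross = 8·18.5 − 4·38.5 = -6.0000; (r_i+r_j)·cross = 12·-6.0000 = -72.0000
edge 9: (4,18.5)→(4,10.5)  cross = 4·10.5 − 4·18.5 = -32.0000; (r_i+r_j)·cross = 8·-32.0000 = -256.0000
Σcross = 892.2500 → A = |Σcross|/2 = 446.1250 mm²
Σ(r_i+r_j)·cross = 31003.2500 → first moment M = |Σ|/6 = 5167.2083
R_c = M/A = 5167.2083/446.1250 = 11.5824 mm
θ = 189° = 3.298672 rad
V = θ·R_c·A = 3.298672·11.5824·446.1250 = 17044.927 mm³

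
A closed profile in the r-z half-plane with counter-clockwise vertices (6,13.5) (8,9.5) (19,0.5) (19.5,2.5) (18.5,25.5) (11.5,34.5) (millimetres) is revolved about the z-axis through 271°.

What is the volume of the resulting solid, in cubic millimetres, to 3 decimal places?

Profile (r,z), 6 vertices: (6,13.5) (8,9.5) (19,0.5) (19.5,2.5) (18.5,25.5) (11.5,34.5)
edge 0: (6,13.5)→(8,9.5)  cross = 6·9.5 − 8·13.5 = -51.0000; (r_i+r_j)·cross = 14·-51.0000 = -714.0000
edge 1: (8,9.5)→(19,0.5)  cross = 8·0.5 − 19·9.5 = -176.5000; (r_i+r_j)·cross = 27·-176.5000 = -4765.5000
edge 2: (19,0.5)→(19.5,2.5)  cross = 19·2.5 − 19.5·0.5 = 37.7500; (r_i+r_j)·cross = 38.5·37.7500 = 1453.3750
edge 3: (19.5,2.5)→(18.5,25.5)  cross = 19.5·25.5 − 18.5·2.5 = 451.0000; (r_i+r_j)·cross = 38·451.0000 = 17138.0000
edge 4: (18.5,25.5)→(11.5,34.5)  cross = 18.5·34.5 − 11.5·25.5 = 345.0000; (r_i+r_j)·cross = 30·345.0000 = 10350.0000
edge 5: (11.5,34.5)→(6,13.5)  cross = 11.5·13.5 − 6·34.5 = -51.7500; (r_i+r_j)·cross = 17.5·-51.7500 = -905.6250
Σcross = 554.5000 → A = |Σcross|/2 = 277.2500 mm²
Σ(r_i+r_j)·cross = 22556.2500 → first moment M = |Σ|/6 = 3759.3750
R_c = M/A = 3759.3750/277.2500 = 13.5595 mm
θ = 271° = 4.729842 rad
V = θ·R_c·A = 4.729842·13.5595·277.2500 = 17781.251 mm³

Volume = 17781.251 mm³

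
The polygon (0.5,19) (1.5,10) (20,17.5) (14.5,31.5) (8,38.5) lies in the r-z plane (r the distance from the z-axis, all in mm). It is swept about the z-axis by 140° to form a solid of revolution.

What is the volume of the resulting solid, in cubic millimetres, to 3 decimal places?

Profile (r,z), 5 vertices: (0.5,19) (1.5,10) (20,17.5) (14.5,31.5) (8,38.5)
edge 0: (0.5,19)→(1.5,10)  cross = 0.5·10 − 1.5·19 = -23.5000; (r_i+r_j)·cross = 2·-23.5000 = -47.0000
edge 1: (1.5,10)→(20,17.5)  cross = 1.5·17.5 − 20·10 = -173.7500; (r_i+r_j)·cross = 21.5·-173.7500 = -3735.6250
edge 2: (20,17.5)→(14.5,31.5)  cross = 20·31.5 − 14.5·17.5 = 376.2500; (r_i+r_j)·cross = 34.5·376.2500 = 12980.6250
edge 3: (14.5,31.5)→(8,38.5)  cross = 14.5·38.5 − 8·31.5 = 306.2500; (r_i+r_j)·cross = 22.5·306.2500 = 6890.6250
edge 4: (8,38.5)→(0.5,19)  cross = 8·19 − 0.5·38.5 = 132.7500; (r_i+r_j)·cross = 8.5·132.7500 = 1128.3750
Σcross = 618.0000 → A = |Σcross|/2 = 309.0000 mm²
Σ(r_i+r_j)·cross = 17217.0000 → first moment M = |Σ|/6 = 2869.5000
R_c = M/A = 2869.5000/309.0000 = 9.2864 mm
θ = 140° = 2.443461 rad
V = θ·R_c·A = 2.443461·9.2864·309.0000 = 7011.511 mm³

Volume = 7011.511 mm³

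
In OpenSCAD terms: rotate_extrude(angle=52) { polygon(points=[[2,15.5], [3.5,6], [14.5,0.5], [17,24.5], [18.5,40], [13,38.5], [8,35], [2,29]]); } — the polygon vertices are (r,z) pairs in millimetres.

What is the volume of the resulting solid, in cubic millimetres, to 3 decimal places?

Profile (r,z), 8 vertices: (2,15.5) (3.5,6) (14.5,0.5) (17,24.5) (18.5,40) (13,38.5) (8,35) (2,29)
edge 0: (2,15.5)→(3.5,6)  cross = 2·6 − 3.5·15.5 = -42.2500; (r_i+r_j)·cross = 5.5·-42.2500 = -232.3750
edge 1: (3.5,6)→(14.5,0.5)  cross = 3.5·0.5 − 14.5·6 = -85.2500; (r_i+r_j)·cross = 18·-85.2500 = -1534.5000
edge 2: (14.5,0.5)→(17,24.5)  cross = 14.5·24.5 − 17·0.5 = 346.7500; (r_i+r_j)·cross = 31.5·346.7500 = 10922.6250
edge 3: (17,24.5)→(18.5,40)  cross = 17·40 − 18.5·24.5 = 226.7500; (r_i+r_j)·cross = 35.5·226.7500 = 8049.6250
edge 4: (18.5,40)→(13,38.5)  cross = 18.5·38.5 − 13·40 = 192.2500; (r_i+r_j)·cross = 31.5·192.2500 = 6055.8750
edge 5: (13,38.5)→(8,35)  cross = 13·35 − 8·38.5 = 147.0000; (r_i+r_j)·cross = 21·147.0000 = 3087.0000
edge 6: (8,35)→(2,29)  cross = 8·29 − 2·35 = 162.0000; (r_i+r_j)·cross = 10·162.0000 = 1620.0000
edge 7: (2,29)→(2,15.5)  cross = 2·15.5 − 2·29 = -27.0000; (r_i+r_j)·cross = 4·-27.0000 = -108.0000
Σcross = 920.2500 → A = |Σcross|/2 = 460.1250 mm²
Σ(r_i+r_j)·cross = 27860.2500 → first moment M = |Σ|/6 = 4643.3750
R_c = M/A = 4643.3750/460.1250 = 10.0916 mm
θ = 52° = 0.907571 rad
V = θ·R_c·A = 0.907571·10.0916·460.1250 = 4214.193 mm³

Volume = 4214.193 mm³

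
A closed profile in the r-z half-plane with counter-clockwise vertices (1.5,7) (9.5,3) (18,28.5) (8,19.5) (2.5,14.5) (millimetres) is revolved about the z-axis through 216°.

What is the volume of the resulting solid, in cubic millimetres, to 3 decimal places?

Volume = 5759.011 mm³

Profile (r,z), 5 vertices: (1.5,7) (9.5,3) (18,28.5) (8,19.5) (2.5,14.5)
edge 0: (1.5,7)→(9.5,3)  cross = 1.5·3 − 9.5·7 = -62.0000; (r_i+r_j)·cross = 11·-62.0000 = -682.0000
edge 1: (9.5,3)→(18,28.5)  cross = 9.5·28.5 − 18·3 = 216.7500; (r_i+r_j)·cross = 27.5·216.7500 = 5960.6250
edge 2: (18,28.5)→(8,19.5)  cross = 18·19.5 − 8·28.5 = 123.0000; (r_i+r_j)·cross = 26·123.0000 = 3198.0000
edge 3: (8,19.5)→(2.5,14.5)  cross = 8·14.5 − 2.5·19.5 = 67.2500; (r_i+r_j)·cross = 10.5·67.2500 = 706.1250
edge 4: (2.5,14.5)→(1.5,7)  cross = 2.5·7 − 1.5·14.5 = -4.2500; (r_i+r_j)·cross = 4·-4.2500 = -17.0000
Σcross = 340.7500 → A = |Σcross|/2 = 170.3750 mm²
Σ(r_i+r_j)·cross = 9165.7500 → first moment M = |Σ|/6 = 1527.6250
R_c = M/A = 1527.6250/170.3750 = 8.9663 mm
θ = 216° = 3.769911 rad
V = θ·R_c·A = 3.769911·8.9663·170.3750 = 5759.011 mm³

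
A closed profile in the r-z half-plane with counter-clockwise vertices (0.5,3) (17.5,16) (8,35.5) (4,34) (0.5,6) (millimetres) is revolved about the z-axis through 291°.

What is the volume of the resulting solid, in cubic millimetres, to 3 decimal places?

Volume = 11314.855 mm³

Profile (r,z), 5 vertices: (0.5,3) (17.5,16) (8,35.5) (4,34) (0.5,6)
edge 0: (0.5,3)→(17.5,16)  cross = 0.5·16 − 17.5·3 = -44.5000; (r_i+r_j)·cross = 18·-44.5000 = -801.0000
edge 1: (17.5,16)→(8,35.5)  cross = 17.5·35.5 − 8·16 = 493.2500; (r_i+r_j)·cross = 25.5·493.2500 = 12577.8750
edge 2: (8,35.5)→(4,34)  cross = 8·34 − 4·35.5 = 130.0000; (r_i+r_j)·cross = 12·130.0000 = 1560.0000
edge 3: (4,34)→(0.5,6)  cross = 4·6 − 0.5·34 = 7.0000; (r_i+r_j)·cross = 4.5·7.0000 = 31.5000
edge 4: (0.5,6)→(0.5,3)  cross = 0.5·3 − 0.5·6 = -1.5000; (r_i+r_j)·cross = 1·-1.5000 = -1.5000
Σcross = 584.2500 → A = |Σcross|/2 = 292.1250 mm²
Σ(r_i+r_j)·cross = 13366.8750 → first moment M = |Σ|/6 = 2227.8125
R_c = M/A = 2227.8125/292.1250 = 7.6262 mm
θ = 291° = 5.078908 rad
V = θ·R_c·A = 5.078908·7.6262·292.1250 = 11314.855 mm³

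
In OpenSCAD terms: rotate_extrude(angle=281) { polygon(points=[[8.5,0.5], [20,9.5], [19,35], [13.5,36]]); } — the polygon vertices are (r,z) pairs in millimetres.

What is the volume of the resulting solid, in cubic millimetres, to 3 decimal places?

Profile (r,z), 4 vertices: (8.5,0.5) (20,9.5) (19,35) (13.5,36)
edge 0: (8.5,0.5)→(20,9.5)  cross = 8.5·9.5 − 20·0.5 = 70.7500; (r_i+r_j)·cross = 28.5·70.7500 = 2016.3750
edge 1: (20,9.5)→(19,35)  cross = 20·35 − 19·9.5 = 519.5000; (r_i+r_j)·cross = 39·519.5000 = 20260.5000
edge 2: (19,35)→(13.5,36)  cross = 19·36 − 13.5·35 = 211.5000; (r_i+r_j)·cross = 32.5·211.5000 = 6873.7500
edge 3: (13.5,36)→(8.5,0.5)  cross = 13.5·0.5 − 8.5·36 = -299.2500; (r_i+r_j)·cross = 22·-299.2500 = -6583.5000
Σcross = 502.5000 → A = |Σcross|/2 = 251.2500 mm²
Σ(r_i+r_j)·cross = 22567.1250 → first moment M = |Σ|/6 = 3761.1875
R_c = M/A = 3761.1875/251.2500 = 14.9699 mm
θ = 281° = 4.904375 rad
V = θ·R_c·A = 4.904375·14.9699·251.2500 = 18446.275 mm³

Volume = 18446.275 mm³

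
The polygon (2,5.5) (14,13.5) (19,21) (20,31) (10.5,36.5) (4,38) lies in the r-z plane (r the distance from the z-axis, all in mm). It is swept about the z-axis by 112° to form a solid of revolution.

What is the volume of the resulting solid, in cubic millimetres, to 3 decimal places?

Volume = 7398.881 mm³

Profile (r,z), 6 vertices: (2,5.5) (14,13.5) (19,21) (20,31) (10.5,36.5) (4,38)
edge 0: (2,5.5)→(14,13.5)  cross = 2·13.5 − 14·5.5 = -50.0000; (r_i+r_j)·cross = 16·-50.0000 = -800.0000
edge 1: (14,13.5)→(19,21)  cross = 14·21 − 19·13.5 = 37.5000; (r_i+r_j)·cross = 33·37.5000 = 1237.5000
edge 2: (19,21)→(20,31)  cross = 19·31 − 20·21 = 169.0000; (r_i+r_j)·cross = 39·169.0000 = 6591.0000
edge 3: (20,31)→(10.5,36.5)  cross = 20·36.5 − 10.5·31 = 404.5000; (r_i+r_j)·cross = 30.5·404.5000 = 12337.2500
edge 4: (10.5,36.5)→(4,38)  cross = 10.5·38 − 4·36.5 = 253.0000; (r_i+r_j)·cross = 14.5·253.0000 = 3668.5000
edge 5: (4,38)→(2,5.5)  cross = 4·5.5 − 2·38 = -54.0000; (r_i+r_j)·cross = 6·-54.0000 = -324.0000
Σcross = 760.0000 → A = |Σcross|/2 = 380.0000 mm²
Σ(r_i+r_j)·cross = 22710.2500 → first moment M = |Σ|/6 = 3785.0417
R_c = M/A = 3785.0417/380.0000 = 9.9606 mm
θ = 112° = 1.954769 rad
V = θ·R_c·A = 1.954769·9.9606·380.0000 = 7398.881 mm³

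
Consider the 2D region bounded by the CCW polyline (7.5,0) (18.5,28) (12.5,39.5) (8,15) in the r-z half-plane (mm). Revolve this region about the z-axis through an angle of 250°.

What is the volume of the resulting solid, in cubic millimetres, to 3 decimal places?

Profile (r,z), 4 vertices: (7.5,0) (18.5,28) (12.5,39.5) (8,15)
edge 0: (7.5,0)→(18.5,28)  cross = 7.5·28 − 18.5·0 = 210.0000; (r_i+r_j)·cross = 26·210.0000 = 5460.0000
edge 1: (18.5,28)→(12.5,39.5)  cross = 18.5·39.5 − 12.5·28 = 380.7500; (r_i+r_j)·cross = 31·380.7500 = 11803.2500
edge 2: (12.5,39.5)→(8,15)  cross = 12.5·15 − 8·39.5 = -128.5000; (r_i+r_j)·cross = 20.5·-128.5000 = -2634.2500
edge 3: (8,15)→(7.5,0)  cross = 8·0 − 7.5·15 = -112.5000; (r_i+r_j)·cross = 15.5·-112.5000 = -1743.7500
Σcross = 349.7500 → A = |Σcross|/2 = 174.8750 mm²
Σ(r_i+r_j)·cross = 12885.2500 → first moment M = |Σ|/6 = 2147.5417
R_c = M/A = 2147.5417/174.8750 = 12.2804 mm
θ = 250° = 4.363323 rad
V = θ·R_c·A = 4.363323·12.2804·174.8750 = 9370.418 mm³

Volume = 9370.418 mm³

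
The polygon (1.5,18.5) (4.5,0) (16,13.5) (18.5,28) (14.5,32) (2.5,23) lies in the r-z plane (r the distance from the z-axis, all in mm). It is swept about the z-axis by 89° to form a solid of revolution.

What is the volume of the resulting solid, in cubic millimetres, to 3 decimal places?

Profile (r,z), 6 vertices: (1.5,18.5) (4.5,0) (16,13.5) (18.5,28) (14.5,32) (2.5,23)
edge 0: (1.5,18.5)→(4.5,0)  cross = 1.5·0 − 4.5·18.5 = -83.2500; (r_i+r_j)·cross = 6·-83.2500 = -499.5000
edge 1: (4.5,0)→(16,13.5)  cross = 4.5·13.5 − 16·0 = 60.7500; (r_i+r_j)·cross = 20.5·60.7500 = 1245.3750
edge 2: (16,13.5)→(18.5,28)  cross = 16·28 − 18.5·13.5 = 198.2500; (r_i+r_j)·cross = 34.5·198.2500 = 6839.6250
edge 3: (18.5,28)→(14.5,32)  cross = 18.5·32 − 14.5·28 = 186.0000; (r_i+r_j)·cross = 33·186.0000 = 6138.0000
edge 4: (14.5,32)→(2.5,23)  cross = 14.5·23 − 2.5·32 = 253.5000; (r_i+r_j)·cross = 17·253.5000 = 4309.5000
edge 5: (2.5,23)→(1.5,18.5)  cross = 2.5·18.5 − 1.5·23 = 11.7500; (r_i+r_j)·cross = 4·11.7500 = 47.0000
Σcross = 627.0000 → A = |Σcross|/2 = 313.5000 mm²
Σ(r_i+r_j)·cross = 18080.0000 → first moment M = |Σ|/6 = 3013.3333
R_c = M/A = 3013.3333/313.5000 = 9.6119 mm
θ = 89° = 1.553343 rad
V = θ·R_c·A = 1.553343·9.6119·313.5000 = 4680.740 mm³

Volume = 4680.740 mm³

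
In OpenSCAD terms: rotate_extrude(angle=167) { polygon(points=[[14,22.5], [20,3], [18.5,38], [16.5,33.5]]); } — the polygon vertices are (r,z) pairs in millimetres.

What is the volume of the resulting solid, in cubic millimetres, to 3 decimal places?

Volume = 4865.666 mm³

Profile (r,z), 4 vertices: (14,22.5) (20,3) (18.5,38) (16.5,33.5)
edge 0: (14,22.5)→(20,3)  cross = 14·3 − 20·22.5 = -408.0000; (r_i+r_j)·cross = 34·-408.0000 = -13872.0000
edge 1: (20,3)→(18.5,38)  cross = 20·38 − 18.5·3 = 704.5000; (r_i+r_j)·cross = 38.5·704.5000 = 27123.2500
edge 2: (18.5,38)→(16.5,33.5)  cross = 18.5·33.5 − 16.5·38 = -7.2500; (r_i+r_j)·cross = 35·-7.2500 = -253.7500
edge 3: (16.5,33.5)→(14,22.5)  cross = 16.5·22.5 − 14·33.5 = -97.7500; (r_i+r_j)·cross = 30.5·-97.7500 = -2981.3750
Σcross = 191.5000 → A = |Σcross|/2 = 95.7500 mm²
Σ(r_i+r_j)·cross = 10016.1250 → first moment M = |Σ|/6 = 1669.3542
R_c = M/A = 1669.3542/95.7500 = 17.4345 mm
θ = 167° = 2.914700 rad
V = θ·R_c·A = 2.914700·17.4345·95.7500 = 4865.666 mm³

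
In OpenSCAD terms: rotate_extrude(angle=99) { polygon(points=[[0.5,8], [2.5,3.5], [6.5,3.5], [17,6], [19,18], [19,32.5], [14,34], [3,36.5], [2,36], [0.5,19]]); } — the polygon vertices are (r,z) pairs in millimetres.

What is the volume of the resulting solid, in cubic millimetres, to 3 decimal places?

Volume = 8695.248 mm³

Profile (r,z), 10 vertices: (0.5,8) (2.5,3.5) (6.5,3.5) (17,6) (19,18) (19,32.5) (14,34) (3,36.5) (2,36) (0.5,19)
edge 0: (0.5,8)→(2.5,3.5)  cross = 0.5·3.5 − 2.5·8 = -18.2500; (r_i+r_j)·cross = 3·-18.2500 = -54.7500
edge 1: (2.5,3.5)→(6.5,3.5)  cross = 2.5·3.5 − 6.5·3.5 = -14.0000; (r_i+r_j)·cross = 9·-14.0000 = -126.0000
edge 2: (6.5,3.5)→(17,6)  cross = 6.5·6 − 17·3.5 = -20.5000; (r_i+r_j)·cross = 23.5·-20.5000 = -481.7500
edge 3: (17,6)→(19,18)  cross = 17·18 − 19·6 = 192.0000; (r_i+r_j)·cross = 36·192.0000 = 6912.0000
edge 4: (19,18)→(19,32.5)  cross = 19·32.5 − 19·18 = 275.5000; (r_i+r_j)·cross = 38·275.5000 = 10469.0000
edge 5: (19,32.5)→(14,34)  cross = 19·34 − 14·32.5 = 191.0000; (r_i+r_j)·cross = 33·191.0000 = 6303.0000
edge 6: (14,34)→(3,36.5)  cross = 14·36.5 − 3·34 = 409.0000; (r_i+r_j)·cross = 17·409.0000 = 6953.0000
edge 7: (3,36.5)→(2,36)  cross = 3·36 − 2·36.5 = 35.0000; (r_i+r_j)·cross = 5·35.0000 = 175.0000
edge 8: (2,36)→(0.5,19)  cross = 2·19 − 0.5·36 = 20.0000; (r_i+r_j)·cross = 2.5·20.0000 = 50.0000
edge 9: (0.5,19)→(0.5,8)  cross = 0.5·8 − 0.5·19 = -5.5000; (r_i+r_j)·cross = 1·-5.5000 = -5.5000
Σcross = 1064.2500 → A = |Σcross|/2 = 532.1250 mm²
Σ(r_i+r_j)·cross = 30194.0000 → first moment M = |Σ|/6 = 5032.3333
R_c = M/A = 5032.3333/532.1250 = 9.4571 mm
θ = 99° = 1.727876 rad
V = θ·R_c·A = 1.727876·9.4571·532.1250 = 8695.248 mm³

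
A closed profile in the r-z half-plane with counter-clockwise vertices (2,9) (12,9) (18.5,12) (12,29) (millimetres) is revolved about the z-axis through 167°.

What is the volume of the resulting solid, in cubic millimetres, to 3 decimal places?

Profile (r,z), 4 vertices: (2,9) (12,9) (18.5,12) (12,29)
edge 0: (2,9)→(12,9)  cross = 2·9 − 12·9 = -90.0000; (r_i+r_j)·cross = 14·-90.0000 = -1260.0000
edge 1: (12,9)→(18.5,12)  cross = 12·12 − 18.5·9 = -22.5000; (r_i+r_j)·cross = 30.5·-22.5000 = -686.2500
edge 2: (18.5,12)→(12,29)  cross = 18.5·29 − 12·12 = 392.5000; (r_i+r_j)·cross = 30.5·392.5000 = 11971.2500
edge 3: (12,29)→(2,9)  cross = 12·9 − 2·29 = 50.0000; (r_i+r_j)·cross = 14·50.0000 = 700.0000
Σcross = 330.0000 → A = |Σcross|/2 = 165.0000 mm²
Σ(r_i+r_j)·cross = 10725.0000 → first moment M = |Σ|/6 = 1787.5000
R_c = M/A = 1787.5000/165.0000 = 10.8333 mm
θ = 167° = 2.914700 rad
V = θ·R_c·A = 2.914700·10.8333·165.0000 = 5210.026 mm³

Volume = 5210.026 mm³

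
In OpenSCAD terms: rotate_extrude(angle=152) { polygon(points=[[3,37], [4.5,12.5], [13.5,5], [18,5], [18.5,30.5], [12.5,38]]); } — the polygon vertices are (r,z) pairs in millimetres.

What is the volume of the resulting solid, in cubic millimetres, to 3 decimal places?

Volume = 12260.601 mm³

Profile (r,z), 6 vertices: (3,37) (4.5,12.5) (13.5,5) (18,5) (18.5,30.5) (12.5,38)
edge 0: (3,37)→(4.5,12.5)  cross = 3·12.5 − 4.5·37 = -129.0000; (r_i+r_j)·cross = 7.5·-129.0000 = -967.5000
edge 1: (4.5,12.5)→(13.5,5)  cross = 4.5·5 − 13.5·12.5 = -146.2500; (r_i+r_j)·cross = 18·-146.2500 = -2632.5000
edge 2: (13.5,5)→(18,5)  cross = 13.5·5 − 18·5 = -22.5000; (r_i+r_j)·cross = 31.5·-22.5000 = -708.7500
edge 3: (18,5)→(18.5,30.5)  cross = 18·30.5 − 18.5·5 = 456.5000; (r_i+r_j)·cross = 36.5·456.5000 = 16662.2500
edge 4: (18.5,30.5)→(12.5,38)  cross = 18.5·38 − 12.5·30.5 = 321.7500; (r_i+r_j)·cross = 31·321.7500 = 9974.2500
edge 5: (12.5,38)→(3,37)  cross = 12.5·37 − 3·38 = 348.5000; (r_i+r_j)·cross = 15.5·348.5000 = 5401.7500
Σcross = 829.0000 → A = |Σcross|/2 = 414.5000 mm²
Σ(r_i+r_j)·cross = 27729.5000 → first moment M = |Σ|/6 = 4621.5833
R_c = M/A = 4621.5833/414.5000 = 11.1498 mm
θ = 152° = 2.652900 rad
V = θ·R_c·A = 2.652900·11.1498·414.5000 = 12260.601 mm³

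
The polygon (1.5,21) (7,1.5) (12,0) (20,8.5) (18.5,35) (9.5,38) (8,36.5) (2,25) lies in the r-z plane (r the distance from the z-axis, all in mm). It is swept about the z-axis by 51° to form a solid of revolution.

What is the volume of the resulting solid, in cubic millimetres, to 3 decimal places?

Volume = 5191.668 mm³

Profile (r,z), 8 vertices: (1.5,21) (7,1.5) (12,0) (20,8.5) (18.5,35) (9.5,38) (8,36.5) (2,25)
edge 0: (1.5,21)→(7,1.5)  cross = 1.5·1.5 − 7·21 = -144.7500; (r_i+r_j)·cross = 8.5·-144.7500 = -1230.3750
edge 1: (7,1.5)→(12,0)  cross = 7·0 − 12·1.5 = -18.0000; (r_i+r_j)·cross = 19·-18.0000 = -342.0000
edge 2: (12,0)→(20,8.5)  cross = 12·8.5 − 20·0 = 102.0000; (r_i+r_j)·cross = 32·102.0000 = 3264.0000
edge 3: (20,8.5)→(18.5,35)  cross = 20·35 − 18.5·8.5 = 542.7500; (r_i+r_j)·cross = 38.5·542.7500 = 20895.8750
edge 4: (18.5,35)→(9.5,38)  cross = 18.5·38 − 9.5·35 = 370.5000; (r_i+r_j)·cross = 28·370.5000 = 10374.0000
edge 5: (9.5,38)→(8,36.5)  cross = 9.5·36.5 − 8·38 = 42.7500; (r_i+r_j)·cross = 17.5·42.7500 = 748.1250
edge 6: (8,36.5)→(2,25)  cross = 8·25 − 2·36.5 = 127.0000; (r_i+r_j)·cross = 10·127.0000 = 1270.0000
edge 7: (2,25)→(1.5,21)  cross = 2·21 − 1.5·25 = 4.5000; (r_i+r_j)·cross = 3.5·4.5000 = 15.7500
Σcross = 1026.7500 → A = |Σcross|/2 = 513.3750 mm²
Σ(r_i+r_j)·cross = 34995.3750 → first moment M = |Σ|/6 = 5832.5625
R_c = M/A = 5832.5625/513.3750 = 11.3612 mm
θ = 51° = 0.890118 rad
V = θ·R_c·A = 0.890118·11.3612·513.3750 = 5191.668 mm³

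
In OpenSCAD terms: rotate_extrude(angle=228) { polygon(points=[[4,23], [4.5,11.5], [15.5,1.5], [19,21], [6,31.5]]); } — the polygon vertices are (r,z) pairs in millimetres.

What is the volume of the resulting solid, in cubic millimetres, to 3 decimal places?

Volume = 12110.656 mm³

Profile (r,z), 5 vertices: (4,23) (4.5,11.5) (15.5,1.5) (19,21) (6,31.5)
edge 0: (4,23)→(4.5,11.5)  cross = 4·11.5 − 4.5·23 = -57.5000; (r_i+r_j)·cross = 8.5·-57.5000 = -488.7500
edge 1: (4.5,11.5)→(15.5,1.5)  cross = 4.5·1.5 − 15.5·11.5 = -171.5000; (r_i+r_j)·cross = 20·-171.5000 = -3430.0000
edge 2: (15.5,1.5)→(19,21)  cross = 15.5·21 − 19·1.5 = 297.0000; (r_i+r_j)·cross = 34.5·297.0000 = 10246.5000
edge 3: (19,21)→(6,31.5)  cross = 19·31.5 − 6·21 = 472.5000; (r_i+r_j)·cross = 25·472.5000 = 11812.5000
edge 4: (6,31.5)→(4,23)  cross = 6·23 − 4·31.5 = 12.0000; (r_i+r_j)·cross = 10·12.0000 = 120.0000
Σcross = 552.5000 → A = |Σcross|/2 = 276.2500 mm²
Σ(r_i+r_j)·cross = 18260.2500 → first moment M = |Σ|/6 = 3043.3750
R_c = M/A = 3043.3750/276.2500 = 11.0167 mm
θ = 228° = 3.979351 rad
V = θ·R_c·A = 3.979351·11.0167·276.2500 = 12110.656 mm³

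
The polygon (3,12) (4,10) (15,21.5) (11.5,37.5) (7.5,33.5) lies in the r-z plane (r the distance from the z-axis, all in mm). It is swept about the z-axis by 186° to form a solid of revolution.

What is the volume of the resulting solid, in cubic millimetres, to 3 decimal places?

Profile (r,z), 5 vertices: (3,12) (4,10) (15,21.5) (11.5,37.5) (7.5,33.5)
edge 0: (3,12)→(4,10)  cross = 3·10 − 4·12 = -18.0000; (r_i+r_j)·cross = 7·-18.0000 = -126.0000
edge 1: (4,10)→(15,21.5)  cross = 4·21.5 − 15·10 = -64.0000; (r_i+r_j)·cross = 19·-64.0000 = -1216.0000
edge 2: (15,21.5)→(11.5,37.5)  cross = 15·37.5 − 11.5·21.5 = 315.2500; (r_i+r_j)·cross = 26.5·315.2500 = 8354.1250
edge 3: (11.5,37.5)→(7.5,33.5)  cross = 11.5·33.5 − 7.5·37.5 = 104.0000; (r_i+r_j)·cross = 19·104.0000 = 1976.0000
edge 4: (7.5,33.5)→(3,12)  cross = 7.5·12 − 3·33.5 = -10.5000; (r_i+r_j)·cross = 10.5·-10.5000 = -110.2500
Σcross = 326.7500 → A = |Σcross|/2 = 163.3750 mm²
Σ(r_i+r_j)·cross = 8877.8750 → first moment M = |Σ|/6 = 1479.6458
R_c = M/A = 1479.6458/163.3750 = 9.0567 mm
θ = 186° = 3.246312 rad
V = θ·R_c·A = 3.246312·9.0567·163.3750 = 4803.393 mm³

Volume = 4803.393 mm³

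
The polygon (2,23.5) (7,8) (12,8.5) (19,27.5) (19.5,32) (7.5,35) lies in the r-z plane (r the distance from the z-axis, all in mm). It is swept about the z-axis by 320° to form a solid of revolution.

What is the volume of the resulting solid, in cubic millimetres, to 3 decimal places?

Profile (r,z), 6 vertices: (2,23.5) (7,8) (12,8.5) (19,27.5) (19.5,32) (7.5,35)
edge 0: (2,23.5)→(7,8)  cross = 2·8 − 7·23.5 = -148.5000; (r_i+r_j)·cross = 9·-148.5000 = -1336.5000
edge 1: (7,8)→(12,8.5)  cross = 7·8.5 − 12·8 = -36.5000; (r_i+r_j)·cross = 19·-36.5000 = -693.5000
edge 2: (12,8.5)→(19,27.5)  cross = 12·27.5 − 19·8.5 = 168.5000; (r_i+r_j)·cross = 31·168.5000 = 5223.5000
edge 3: (19,27.5)→(19.5,32)  cross = 19·32 − 19.5·27.5 = 71.7500; (r_i+r_j)·cross = 38.5·71.7500 = 2762.3750
edge 4: (19.5,32)→(7.5,35)  cross = 19.5·35 − 7.5·32 = 442.5000; (r_i+r_j)·cross = 27·442.5000 = 11947.5000
edge 5: (7.5,35)→(2,23.5)  cross = 7.5·23.5 − 2·35 = 106.2500; (r_i+r_j)·cross = 9.5·106.2500 = 1009.3750
Σcross = 604.0000 → A = |Σcross|/2 = 302.0000 mm²
Σ(r_i+r_j)·cross = 18912.7500 → first moment M = |Σ|/6 = 3152.1250
R_c = M/A = 3152.1250/302.0000 = 10.4375 mm
θ = 320° = 5.585054 rad
V = θ·R_c·A = 5.585054·10.4375·302.0000 = 17604.787 mm³

Volume = 17604.787 mm³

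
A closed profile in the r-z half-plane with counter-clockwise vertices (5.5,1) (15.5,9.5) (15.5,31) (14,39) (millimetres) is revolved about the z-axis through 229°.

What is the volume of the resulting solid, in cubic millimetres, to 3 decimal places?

Volume = 8141.823 mm³

Profile (r,z), 4 vertices: (5.5,1) (15.5,9.5) (15.5,31) (14,39)
edge 0: (5.5,1)→(15.5,9.5)  cross = 5.5·9.5 − 15.5·1 = 36.7500; (r_i+r_j)·cross = 21·36.7500 = 771.7500
edge 1: (15.5,9.5)→(15.5,31)  cross = 15.5·31 − 15.5·9.5 = 333.2500; (r_i+r_j)·cross = 31·333.2500 = 10330.7500
edge 2: (15.5,31)→(14,39)  cross = 15.5·39 − 14·31 = 170.5000; (r_i+r_j)·cross = 29.5·170.5000 = 5029.7500
edge 3: (14,39)→(5.5,1)  cross = 14·1 − 5.5·39 = -200.5000; (r_i+r_j)·cross = 19.5·-200.5000 = -3909.7500
Σcross = 340.0000 → A = |Σcross|/2 = 170.0000 mm²
Σ(r_i+r_j)·cross = 12222.5000 → first moment M = |Σ|/6 = 2037.0833
R_c = M/A = 2037.0833/170.0000 = 11.9828 mm
θ = 229° = 3.996804 rad
V = θ·R_c·A = 3.996804·11.9828·170.0000 = 8141.823 mm³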